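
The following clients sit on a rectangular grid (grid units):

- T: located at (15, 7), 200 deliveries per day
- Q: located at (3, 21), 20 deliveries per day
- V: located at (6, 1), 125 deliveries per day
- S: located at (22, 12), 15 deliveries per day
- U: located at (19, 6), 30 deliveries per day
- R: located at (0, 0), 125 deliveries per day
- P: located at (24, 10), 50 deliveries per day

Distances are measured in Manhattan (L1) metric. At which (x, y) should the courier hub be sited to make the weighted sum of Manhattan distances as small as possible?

(15, 7)

Manhattan distance separates: Σwᵢ(|x−xᵢ|+|y−yᵢ|) = Σwᵢ|x−xᵢ| + Σwᵢ|y−yᵢ|, so x and y are optimised independently as 1-D weighted medians.
Total weight W = 565; half = 282.5.
x-coordinate, sorted with cumulative weight:
  x=0 (R, w=125) cum 125
  x=3 (Q, w=20) cum 145
  x=6 (V, w=125) cum 270
  x=15 (T, w=200) cum 470  ← median
  x=19 (U, w=30) cum 500
  x=22 (S, w=15) cum 515
  x=24 (P, w=50) cum 565
⇒ x* = 15
y-coordinate, sorted with cumulative weight:
  y=0 (R, w=125) cum 125
  y=1 (V, w=125) cum 250
  y=6 (U, w=30) cum 280
  y=7 (T, w=200) cum 480  ← median
  y=10 (P, w=50) cum 530
  y=12 (S, w=15) cum 545
  y=21 (Q, w=20) cum 565
⇒ y* = 7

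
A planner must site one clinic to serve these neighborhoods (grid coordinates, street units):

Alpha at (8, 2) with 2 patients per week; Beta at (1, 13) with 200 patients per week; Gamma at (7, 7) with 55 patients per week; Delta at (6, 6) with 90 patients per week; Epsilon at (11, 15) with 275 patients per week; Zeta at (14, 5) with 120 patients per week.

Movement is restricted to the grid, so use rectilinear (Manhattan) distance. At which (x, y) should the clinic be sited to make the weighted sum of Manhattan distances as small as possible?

(11, 13)

Manhattan distance separates: Σwᵢ(|x−xᵢ|+|y−yᵢ|) = Σwᵢ|x−xᵢ| + Σwᵢ|y−yᵢ|, so x and y are optimised independently as 1-D weighted medians.
Total weight W = 742; half = 371.
x-coordinate, sorted with cumulative weight:
  x=1 (Beta, w=200) cum 200
  x=6 (Delta, w=90) cum 290
  x=7 (Gamma, w=55) cum 345
  x=8 (Alpha, w=2) cum 347
  x=11 (Epsilon, w=275) cum 622  ← median
  x=14 (Zeta, w=120) cum 742
⇒ x* = 11
y-coordinate, sorted with cumulative weight:
  y=2 (Alpha, w=2) cum 2
  y=5 (Zeta, w=120) cum 122
  y=6 (Delta, w=90) cum 212
  y=7 (Gamma, w=55) cum 267
  y=13 (Beta, w=200) cum 467  ← median
  y=15 (Epsilon, w=275) cum 742
⇒ y* = 13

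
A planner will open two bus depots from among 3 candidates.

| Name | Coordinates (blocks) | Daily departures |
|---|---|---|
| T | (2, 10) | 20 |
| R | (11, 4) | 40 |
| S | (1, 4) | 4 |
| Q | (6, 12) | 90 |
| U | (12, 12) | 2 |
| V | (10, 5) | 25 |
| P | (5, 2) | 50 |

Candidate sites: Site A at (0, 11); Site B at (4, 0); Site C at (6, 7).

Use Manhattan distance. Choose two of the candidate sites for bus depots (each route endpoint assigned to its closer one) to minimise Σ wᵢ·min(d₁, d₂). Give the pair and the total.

Evaluate every pair (each demand assigned to the nearer of the two):
  {Site B, Site C}: total = 1260
  {Site A, Site C}: total = 1334
  {Site A, Site B}: total = 1609
Best pair: {Site B, Site C} with total 1260.

{Site B, Site C}, total 1260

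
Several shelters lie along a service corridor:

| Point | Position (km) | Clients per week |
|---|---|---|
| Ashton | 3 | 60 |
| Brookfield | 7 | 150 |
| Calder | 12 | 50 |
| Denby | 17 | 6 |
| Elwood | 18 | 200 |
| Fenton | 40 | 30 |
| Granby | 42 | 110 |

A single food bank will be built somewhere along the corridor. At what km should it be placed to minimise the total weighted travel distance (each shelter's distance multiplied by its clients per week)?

x = 18

For a sum of weighted absolute distances on a line, the optimum is the weighted median (not the mean). Total weight W = 606; half-weight = 303.
Sort by position and accumulate weight:
  km 3 (Ashton, w=60) → cum 60
  km 7 (Brookfield, w=150) → cum 210
  km 12 (Calder, w=50) → cum 260
  km 17 (Denby, w=6) → cum 266
  km 18 (Elwood, w=200) → cum 466  ≥ 303 → median here
  km 40 (Fenton, w=30) → cum 496
  km 42 (Granby, w=110) → cum 606
Optimal location: km 18.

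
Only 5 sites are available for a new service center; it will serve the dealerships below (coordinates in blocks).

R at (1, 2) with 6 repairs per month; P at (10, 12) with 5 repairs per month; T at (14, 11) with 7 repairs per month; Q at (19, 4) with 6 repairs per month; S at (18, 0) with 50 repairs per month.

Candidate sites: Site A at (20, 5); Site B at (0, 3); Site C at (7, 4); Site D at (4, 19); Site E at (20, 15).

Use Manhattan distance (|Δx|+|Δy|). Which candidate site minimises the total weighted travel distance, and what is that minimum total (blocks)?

Site A, total 663 blocks

Total weighted distance at each candidate:
  Site A (20, 5): total = 663
  Site B (0, 3): total = 1431
  Site C (7, 4): total = 1023
  Site D (4, 19): total = 2141
  Site E (20, 15): total = 1249
Minimum is at Site A with total 663 blocks.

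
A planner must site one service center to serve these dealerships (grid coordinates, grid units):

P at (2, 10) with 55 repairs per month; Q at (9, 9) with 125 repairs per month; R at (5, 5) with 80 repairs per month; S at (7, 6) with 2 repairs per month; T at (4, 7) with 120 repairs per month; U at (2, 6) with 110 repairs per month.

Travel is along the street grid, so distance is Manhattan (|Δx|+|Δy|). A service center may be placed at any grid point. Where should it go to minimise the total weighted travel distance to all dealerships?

(4, 7)

Manhattan distance separates: Σwᵢ(|x−xᵢ|+|y−yᵢ|) = Σwᵢ|x−xᵢ| + Σwᵢ|y−yᵢ|, so x and y are optimised independently as 1-D weighted medians.
Total weight W = 492; half = 246.
x-coordinate, sorted with cumulative weight:
  x=2 (P, w=55) cum 55
  x=2 (U, w=110) cum 165
  x=4 (T, w=120) cum 285  ← median
  x=5 (R, w=80) cum 365
  x=7 (S, w=2) cum 367
  x=9 (Q, w=125) cum 492
⇒ x* = 4
y-coordinate, sorted with cumulative weight:
  y=5 (R, w=80) cum 80
  y=6 (S, w=2) cum 82
  y=6 (U, w=110) cum 192
  y=7 (T, w=120) cum 312  ← median
  y=9 (Q, w=125) cum 437
  y=10 (P, w=55) cum 492
⇒ y* = 7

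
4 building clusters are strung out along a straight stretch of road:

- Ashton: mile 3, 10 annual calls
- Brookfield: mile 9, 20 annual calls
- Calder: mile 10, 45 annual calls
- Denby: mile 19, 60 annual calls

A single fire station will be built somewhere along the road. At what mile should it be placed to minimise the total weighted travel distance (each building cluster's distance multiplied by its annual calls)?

For a sum of weighted absolute distances on a line, the optimum is the weighted median (not the mean). Total weight W = 135; half-weight = 67.5.
Sort by position and accumulate weight:
  mile 3 (Ashton, w=10) → cum 10
  mile 9 (Brookfield, w=20) → cum 30
  mile 10 (Calder, w=45) → cum 75  ≥ 67.5 → median here
  mile 19 (Denby, w=60) → cum 135
Optimal location: mile 10.

x = 10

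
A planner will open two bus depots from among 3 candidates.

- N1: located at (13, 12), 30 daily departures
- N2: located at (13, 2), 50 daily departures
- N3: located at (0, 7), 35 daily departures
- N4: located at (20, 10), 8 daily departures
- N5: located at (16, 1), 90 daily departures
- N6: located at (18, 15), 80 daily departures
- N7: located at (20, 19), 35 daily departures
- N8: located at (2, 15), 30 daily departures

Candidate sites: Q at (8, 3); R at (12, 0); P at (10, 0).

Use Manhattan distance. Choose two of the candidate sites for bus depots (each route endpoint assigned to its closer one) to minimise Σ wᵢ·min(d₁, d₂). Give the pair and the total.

Evaluate every pair (each demand assigned to the nearer of the two):
  {Q, R}: total = 4719
  {R, P}: total = 5044
  {Q, P}: total = 5152
Best pair: {Q, R} with total 4719.

{Q, R}, total 4719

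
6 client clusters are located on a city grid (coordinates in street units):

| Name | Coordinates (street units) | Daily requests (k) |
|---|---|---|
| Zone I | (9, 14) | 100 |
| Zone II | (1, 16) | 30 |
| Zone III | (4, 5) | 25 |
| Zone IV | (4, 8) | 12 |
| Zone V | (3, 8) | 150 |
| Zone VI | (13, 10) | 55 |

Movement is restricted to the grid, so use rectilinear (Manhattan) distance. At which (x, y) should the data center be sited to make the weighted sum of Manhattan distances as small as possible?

Manhattan distance separates: Σwᵢ(|x−xᵢ|+|y−yᵢ|) = Σwᵢ|x−xᵢ| + Σwᵢ|y−yᵢ|, so x and y are optimised independently as 1-D weighted medians.
Total weight W = 372; half = 186.
x-coordinate, sorted with cumulative weight:
  x=1 (Zone II, w=30) cum 30
  x=3 (Zone V, w=150) cum 180
  x=4 (Zone III, w=25) cum 205  ← median
  x=4 (Zone IV, w=12) cum 217
  x=9 (Zone I, w=100) cum 317
  x=13 (Zone VI, w=55) cum 372
⇒ x* = 4
y-coordinate, sorted with cumulative weight:
  y=5 (Zone III, w=25) cum 25
  y=8 (Zone IV, w=12) cum 37
  y=8 (Zone V, w=150) cum 187  ← median
  y=10 (Zone VI, w=55) cum 242
  y=14 (Zone I, w=100) cum 342
  y=16 (Zone II, w=30) cum 372
⇒ y* = 8

(4, 8)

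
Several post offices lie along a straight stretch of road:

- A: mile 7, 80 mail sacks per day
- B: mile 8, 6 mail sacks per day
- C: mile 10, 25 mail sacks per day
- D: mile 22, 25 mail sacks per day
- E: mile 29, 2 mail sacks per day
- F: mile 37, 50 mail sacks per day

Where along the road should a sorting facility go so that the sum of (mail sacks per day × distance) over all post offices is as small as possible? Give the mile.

For a sum of weighted absolute distances on a line, the optimum is the weighted median (not the mean). Total weight W = 188; half-weight = 94.
Sort by position and accumulate weight:
  mile 7 (A, w=80) → cum 80
  mile 8 (B, w=6) → cum 86
  mile 10 (C, w=25) → cum 111  ≥ 94 → median here
  mile 22 (D, w=25) → cum 136
  mile 29 (E, w=2) → cum 138
  mile 37 (F, w=50) → cum 188
Optimal location: mile 10.

x = 10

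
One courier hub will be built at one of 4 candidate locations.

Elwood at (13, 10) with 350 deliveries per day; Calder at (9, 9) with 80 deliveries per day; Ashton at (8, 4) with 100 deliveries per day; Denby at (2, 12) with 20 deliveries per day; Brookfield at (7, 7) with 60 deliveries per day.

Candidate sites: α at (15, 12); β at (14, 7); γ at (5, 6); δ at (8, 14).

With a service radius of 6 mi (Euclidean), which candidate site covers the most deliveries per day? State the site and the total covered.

Coverage radius r = 6 mi; a point is covered iff (Δx)²+(Δy)² ≤ 6² = 36.
  α (15, 12): covers {Elwood} → 350
  β (14, 7): covers {Elwood, Calder} → 430
  γ (5, 6): covers {Calder, Ashton, Brookfield} → 240
  δ (8, 14): covers {Calder} → 80
Maximum coverage at β: 430 deliveries per day.

β, covering 430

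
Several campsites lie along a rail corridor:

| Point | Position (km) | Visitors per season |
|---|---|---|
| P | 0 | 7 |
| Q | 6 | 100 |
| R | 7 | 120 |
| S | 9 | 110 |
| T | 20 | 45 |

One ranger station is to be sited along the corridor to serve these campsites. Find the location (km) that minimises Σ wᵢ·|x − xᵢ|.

For a sum of weighted absolute distances on a line, the optimum is the weighted median (not the mean). Total weight W = 382; half-weight = 191.
Sort by position and accumulate weight:
  km 0 (P, w=7) → cum 7
  km 6 (Q, w=100) → cum 107
  km 7 (R, w=120) → cum 227  ≥ 191 → median here
  km 9 (S, w=110) → cum 337
  km 20 (T, w=45) → cum 382
Optimal location: km 7.

x = 7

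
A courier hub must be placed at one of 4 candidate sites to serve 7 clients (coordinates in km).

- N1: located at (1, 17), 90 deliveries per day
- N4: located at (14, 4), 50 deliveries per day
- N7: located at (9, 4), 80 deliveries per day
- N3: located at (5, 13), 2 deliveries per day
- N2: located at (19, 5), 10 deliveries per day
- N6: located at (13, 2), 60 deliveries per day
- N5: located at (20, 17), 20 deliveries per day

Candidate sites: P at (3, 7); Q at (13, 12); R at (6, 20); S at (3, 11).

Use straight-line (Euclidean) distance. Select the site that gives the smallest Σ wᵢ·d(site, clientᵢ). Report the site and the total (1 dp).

Total weighted distance at each candidate:
  P (3, 7): total = 3263.7
  Q (13, 12): total = 3169.0
  R (6, 20): total = 4379.3
  S (3, 11): total = 3303.0
Minimum is at Q with total 3169.0 km.

Q, total 3169.0 km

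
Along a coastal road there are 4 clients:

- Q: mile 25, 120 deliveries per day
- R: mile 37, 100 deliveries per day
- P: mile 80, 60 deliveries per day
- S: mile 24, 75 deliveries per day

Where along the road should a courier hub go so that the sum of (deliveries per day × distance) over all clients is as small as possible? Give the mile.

x = 25

For a sum of weighted absolute distances on a line, the optimum is the weighted median (not the mean). Total weight W = 355; half-weight = 177.5.
Sort by position and accumulate weight:
  mile 24 (S, w=75) → cum 75
  mile 25 (Q, w=120) → cum 195  ≥ 177.5 → median here
  mile 37 (R, w=100) → cum 295
  mile 80 (P, w=60) → cum 355
Optimal location: mile 25.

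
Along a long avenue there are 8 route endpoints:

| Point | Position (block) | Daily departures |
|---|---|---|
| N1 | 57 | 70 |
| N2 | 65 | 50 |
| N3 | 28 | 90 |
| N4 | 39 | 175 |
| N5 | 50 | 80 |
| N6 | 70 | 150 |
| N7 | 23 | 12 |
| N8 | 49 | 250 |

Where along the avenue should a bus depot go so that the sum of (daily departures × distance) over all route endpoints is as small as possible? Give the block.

x = 49

For a sum of weighted absolute distances on a line, the optimum is the weighted median (not the mean). Total weight W = 877; half-weight = 438.5.
Sort by position and accumulate weight:
  block 23 (N7, w=12) → cum 12
  block 28 (N3, w=90) → cum 102
  block 39 (N4, w=175) → cum 277
  block 49 (N8, w=250) → cum 527  ≥ 438.5 → median here
  block 50 (N5, w=80) → cum 607
  block 57 (N1, w=70) → cum 677
  block 65 (N2, w=50) → cum 727
  block 70 (N6, w=150) → cum 877
Optimal location: block 49.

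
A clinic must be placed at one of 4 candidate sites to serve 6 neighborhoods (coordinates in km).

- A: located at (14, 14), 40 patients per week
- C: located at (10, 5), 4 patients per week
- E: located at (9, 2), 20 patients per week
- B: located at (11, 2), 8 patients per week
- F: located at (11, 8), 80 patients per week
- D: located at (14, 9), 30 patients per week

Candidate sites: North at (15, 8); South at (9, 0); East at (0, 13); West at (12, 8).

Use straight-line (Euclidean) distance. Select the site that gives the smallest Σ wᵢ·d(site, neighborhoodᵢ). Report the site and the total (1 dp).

West, total 597.3 km

Total weighted distance at each candidate:
  North (15, 8): total = 856.5
  South (9, 0): total = 1646.2
  East (0, 13): total = 2424.8
  West (12, 8): total = 597.3
Minimum is at West with total 597.3 km.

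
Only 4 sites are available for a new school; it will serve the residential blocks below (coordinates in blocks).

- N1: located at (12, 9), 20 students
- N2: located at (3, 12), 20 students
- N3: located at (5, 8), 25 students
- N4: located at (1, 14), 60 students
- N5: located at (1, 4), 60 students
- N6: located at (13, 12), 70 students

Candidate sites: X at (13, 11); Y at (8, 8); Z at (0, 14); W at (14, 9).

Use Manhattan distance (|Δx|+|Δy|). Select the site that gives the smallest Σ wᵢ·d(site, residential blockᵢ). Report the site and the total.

Y, total 2425 blocks

Total weighted distance at each candidate:
  X (13, 11): total = 2665
  Y (8, 8): total = 2425
  Z (0, 14): total = 2485
  W (14, 9): total = 3010
Minimum is at Y with total 2425 blocks.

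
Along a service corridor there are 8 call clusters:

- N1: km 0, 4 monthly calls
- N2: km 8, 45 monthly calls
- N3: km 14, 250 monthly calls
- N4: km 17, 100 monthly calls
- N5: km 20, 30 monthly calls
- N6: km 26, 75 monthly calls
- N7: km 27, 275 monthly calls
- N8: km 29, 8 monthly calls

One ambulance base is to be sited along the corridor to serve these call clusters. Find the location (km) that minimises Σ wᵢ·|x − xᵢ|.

x = 17

For a sum of weighted absolute distances on a line, the optimum is the weighted median (not the mean). Total weight W = 787; half-weight = 393.5.
Sort by position and accumulate weight:
  km 0 (N1, w=4) → cum 4
  km 8 (N2, w=45) → cum 49
  km 14 (N3, w=250) → cum 299
  km 17 (N4, w=100) → cum 399  ≥ 393.5 → median here
  km 20 (N5, w=30) → cum 429
  km 26 (N6, w=75) → cum 504
  km 27 (N7, w=275) → cum 779
  km 29 (N8, w=8) → cum 787
Optimal location: km 17.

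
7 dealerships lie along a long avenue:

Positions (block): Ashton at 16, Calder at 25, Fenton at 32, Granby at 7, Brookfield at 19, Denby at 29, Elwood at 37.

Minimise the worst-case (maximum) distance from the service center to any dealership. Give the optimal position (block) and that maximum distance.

The 1-center on a line is the midpoint of the two extreme points: leftmost at 7, rightmost at 37.
Optimal location = (7 + 37)/2 = 22; maximum distance = (37 − 7)/2 = 15.

location 22, max distance 15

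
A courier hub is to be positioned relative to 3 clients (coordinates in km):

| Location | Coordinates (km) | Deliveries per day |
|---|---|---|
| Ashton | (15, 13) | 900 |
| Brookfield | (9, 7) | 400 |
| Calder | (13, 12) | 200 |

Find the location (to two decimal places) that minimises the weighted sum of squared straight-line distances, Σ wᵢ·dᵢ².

(13.13, 11.27)

The minimiser of Σwᵢ‖p−pᵢ‖² is the weighted centroid p* = (Σwᵢpᵢ)/(Σwᵢ).
Σwᵢ = 1500.
Σwᵢxᵢ = 900·15 + 400·9 + 200·13 = 19700.
Σwᵢyᵢ = 900·13 + 400·7 + 200·12 = 16900.
x* = 19700/1500 = 13.13, y* = 16900/1500 = 11.27.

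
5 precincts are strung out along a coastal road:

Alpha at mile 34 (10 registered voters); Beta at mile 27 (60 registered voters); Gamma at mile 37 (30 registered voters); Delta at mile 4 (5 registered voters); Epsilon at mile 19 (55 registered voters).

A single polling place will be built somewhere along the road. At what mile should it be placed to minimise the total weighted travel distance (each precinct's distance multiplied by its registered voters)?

x = 27

For a sum of weighted absolute distances on a line, the optimum is the weighted median (not the mean). Total weight W = 160; half-weight = 80.
Sort by position and accumulate weight:
  mile 4 (Delta, w=5) → cum 5
  mile 19 (Epsilon, w=55) → cum 60
  mile 27 (Beta, w=60) → cum 120  ≥ 80 → median here
  mile 34 (Alpha, w=10) → cum 130
  mile 37 (Gamma, w=30) → cum 160
Optimal location: mile 27.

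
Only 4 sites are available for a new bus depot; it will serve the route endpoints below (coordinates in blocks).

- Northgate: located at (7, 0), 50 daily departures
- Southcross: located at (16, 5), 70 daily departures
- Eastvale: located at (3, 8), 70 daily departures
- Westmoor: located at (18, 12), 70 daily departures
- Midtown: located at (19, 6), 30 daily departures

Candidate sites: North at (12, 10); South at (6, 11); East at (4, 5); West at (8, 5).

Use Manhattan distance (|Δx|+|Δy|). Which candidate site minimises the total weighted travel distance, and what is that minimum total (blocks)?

West, total 2970 blocks

Total weighted distance at each candidate:
  North (12, 10): total = 3040
  South (6, 11): total = 3590
  East (4, 5): total = 3470
  West (8, 5): total = 2970
Minimum is at West with total 2970 blocks.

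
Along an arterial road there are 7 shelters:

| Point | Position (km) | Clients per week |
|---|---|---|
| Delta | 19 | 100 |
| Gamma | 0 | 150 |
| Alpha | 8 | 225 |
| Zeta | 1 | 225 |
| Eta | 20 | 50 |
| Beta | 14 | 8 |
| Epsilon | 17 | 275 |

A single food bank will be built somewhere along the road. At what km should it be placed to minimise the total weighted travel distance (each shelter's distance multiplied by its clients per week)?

x = 8

For a sum of weighted absolute distances on a line, the optimum is the weighted median (not the mean). Total weight W = 1033; half-weight = 516.5.
Sort by position and accumulate weight:
  km 0 (Gamma, w=150) → cum 150
  km 1 (Zeta, w=225) → cum 375
  km 8 (Alpha, w=225) → cum 600  ≥ 516.5 → median here
  km 14 (Beta, w=8) → cum 608
  km 17 (Epsilon, w=275) → cum 883
  km 19 (Delta, w=100) → cum 983
  km 20 (Eta, w=50) → cum 1033
Optimal location: km 8.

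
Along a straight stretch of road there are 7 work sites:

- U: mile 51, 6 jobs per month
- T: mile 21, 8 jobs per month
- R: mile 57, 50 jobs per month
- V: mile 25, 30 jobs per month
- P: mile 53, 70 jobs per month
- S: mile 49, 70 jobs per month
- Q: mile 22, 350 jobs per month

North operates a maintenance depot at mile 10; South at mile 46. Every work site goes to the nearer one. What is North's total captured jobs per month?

388

The indifferent point is the midpoint (10+46)/2 = 28; work sites left of it (closer to North at 10) go to North, those right go to South.
  T at 21 (w=8) → North
  Q at 22 (w=350) → North
  V at 25 (w=30) → North
  S at 49 (w=70) → South
  U at 51 (w=6) → South
  P at 53 (w=70) → South
  R at 57 (w=50) → South
North captures 388; South captures 196.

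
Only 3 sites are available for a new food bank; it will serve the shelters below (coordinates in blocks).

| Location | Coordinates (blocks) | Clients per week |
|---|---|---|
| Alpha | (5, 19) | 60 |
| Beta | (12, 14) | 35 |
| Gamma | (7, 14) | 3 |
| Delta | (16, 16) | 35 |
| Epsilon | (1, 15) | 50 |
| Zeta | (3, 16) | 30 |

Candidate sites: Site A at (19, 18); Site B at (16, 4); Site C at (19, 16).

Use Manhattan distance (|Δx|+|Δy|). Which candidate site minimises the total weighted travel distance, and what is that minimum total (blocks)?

Total weighted distance at each candidate:
  Site A (19, 18): total = 3098
  Site B (16, 4): total = 4577
  Site C (19, 16): total = 2912
Minimum is at Site C with total 2912 blocks.

Site C, total 2912 blocks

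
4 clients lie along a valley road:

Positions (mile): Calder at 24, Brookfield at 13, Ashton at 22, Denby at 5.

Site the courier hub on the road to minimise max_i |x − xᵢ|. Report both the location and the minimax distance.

The 1-center on a line is the midpoint of the two extreme points: leftmost at 5, rightmost at 24.
Optimal location = (5 + 24)/2 = 14.5; maximum distance = (24 − 5)/2 = 9.5.

location 14.5, max distance 9.5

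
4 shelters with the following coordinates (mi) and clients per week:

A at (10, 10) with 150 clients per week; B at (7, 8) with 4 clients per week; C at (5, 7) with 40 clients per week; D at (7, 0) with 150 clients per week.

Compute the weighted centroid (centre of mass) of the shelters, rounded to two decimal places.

The minimiser of Σwᵢ‖p−pᵢ‖² is the weighted centroid p* = (Σwᵢpᵢ)/(Σwᵢ).
Σwᵢ = 344.
Σwᵢxᵢ = 150·10 + 4·7 + 40·5 + 150·7 = 2778.
Σwᵢyᵢ = 150·10 + 4·8 + 40·7 + 150·0 = 1812.
x* = 2778/344 = 8.08, y* = 1812/344 = 5.27.

(8.08, 5.27)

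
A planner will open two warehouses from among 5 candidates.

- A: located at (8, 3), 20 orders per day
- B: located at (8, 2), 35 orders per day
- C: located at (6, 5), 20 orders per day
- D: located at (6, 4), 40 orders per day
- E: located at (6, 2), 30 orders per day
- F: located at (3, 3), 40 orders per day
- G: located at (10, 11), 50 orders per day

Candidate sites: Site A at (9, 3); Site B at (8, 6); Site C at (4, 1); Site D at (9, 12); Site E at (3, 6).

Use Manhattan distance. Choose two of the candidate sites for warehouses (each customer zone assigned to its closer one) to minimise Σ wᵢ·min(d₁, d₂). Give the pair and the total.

{Site A, Site D}, total 810

Evaluate every pair (each demand assigned to the nearer of the two):
  {Site A, Site D}: total = 810
  {Site C, Site D}: total = 925
  {Site B, Site C}: total = 980
  {Site A, Site C}: total = 1010
  {Site A, Site B}: total = 1020
  {Site A, Site E}: total = 1020
  {Site B, Site D}: total = 1020
  {Site B, Site E}: total = 1070
  {Site D, Site E}: total = 1185
  {Site C, Site E}: total = 1385
Best pair: {Site A, Site D} with total 810.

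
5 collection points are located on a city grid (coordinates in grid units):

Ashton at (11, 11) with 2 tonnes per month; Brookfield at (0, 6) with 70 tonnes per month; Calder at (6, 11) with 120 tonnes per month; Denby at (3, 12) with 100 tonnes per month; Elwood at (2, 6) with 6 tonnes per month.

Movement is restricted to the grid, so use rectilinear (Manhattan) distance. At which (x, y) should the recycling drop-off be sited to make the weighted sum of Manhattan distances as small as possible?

Manhattan distance separates: Σwᵢ(|x−xᵢ|+|y−yᵢ|) = Σwᵢ|x−xᵢ| + Σwᵢ|y−yᵢ|, so x and y are optimised independently as 1-D weighted medians.
Total weight W = 298; half = 149.
x-coordinate, sorted with cumulative weight:
  x=0 (Brookfield, w=70) cum 70
  x=2 (Elwood, w=6) cum 76
  x=3 (Denby, w=100) cum 176  ← median
  x=6 (Calder, w=120) cum 296
  x=11 (Ashton, w=2) cum 298
⇒ x* = 3
y-coordinate, sorted with cumulative weight:
  y=6 (Brookfield, w=70) cum 70
  y=6 (Elwood, w=6) cum 76
  y=11 (Ashton, w=2) cum 78
  y=11 (Calder, w=120) cum 198  ← median
  y=12 (Denby, w=100) cum 298
⇒ y* = 11

(3, 11)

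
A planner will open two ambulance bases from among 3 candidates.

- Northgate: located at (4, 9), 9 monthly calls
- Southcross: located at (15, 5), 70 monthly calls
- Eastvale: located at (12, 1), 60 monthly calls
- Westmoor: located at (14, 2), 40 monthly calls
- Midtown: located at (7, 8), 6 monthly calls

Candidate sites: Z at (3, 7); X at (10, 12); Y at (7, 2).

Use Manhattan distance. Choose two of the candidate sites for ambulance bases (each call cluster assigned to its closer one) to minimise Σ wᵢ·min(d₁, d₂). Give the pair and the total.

Evaluate every pair (each demand assigned to the nearer of the two):
  {Z, Y}: total = 1467
  {X, Y}: total = 1527
  {Z, X}: total = 2237
Best pair: {Z, Y} with total 1467.

{Z, Y}, total 1467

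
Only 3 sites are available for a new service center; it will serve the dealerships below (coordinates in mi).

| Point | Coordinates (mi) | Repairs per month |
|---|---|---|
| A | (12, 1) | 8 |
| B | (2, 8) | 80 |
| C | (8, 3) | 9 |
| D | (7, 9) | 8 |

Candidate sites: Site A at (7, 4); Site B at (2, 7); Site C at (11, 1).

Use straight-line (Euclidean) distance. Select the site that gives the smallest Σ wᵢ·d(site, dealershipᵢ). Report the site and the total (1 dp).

Site B, total 281.3 mi

Total weighted distance at each candidate:
  Site A (7, 4): total = 611.6
  Site B (2, 7): total = 281.3
  Site C (11, 1): total = 1024.1
Minimum is at Site B with total 281.3 mi.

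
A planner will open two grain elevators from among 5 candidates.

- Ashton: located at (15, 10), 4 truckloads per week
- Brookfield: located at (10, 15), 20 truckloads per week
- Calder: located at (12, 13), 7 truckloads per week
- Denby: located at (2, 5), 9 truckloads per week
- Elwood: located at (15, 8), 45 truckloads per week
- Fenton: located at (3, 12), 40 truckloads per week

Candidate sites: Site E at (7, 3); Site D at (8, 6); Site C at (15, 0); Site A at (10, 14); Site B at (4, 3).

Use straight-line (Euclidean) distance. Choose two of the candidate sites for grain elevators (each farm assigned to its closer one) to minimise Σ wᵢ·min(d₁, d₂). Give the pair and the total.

{Site A, Site B}, total 729.4

Evaluate every pair (each demand assigned to the nearer of the two):
  {Site A, Site B}: total = 729.4
  {Site D, Site A}: total = 734.8
  {Site E, Site A}: total = 752.4
  {Site C, Site A}: total = 812.3
  {Site D, Site B}: total = 938.5
  {Site E, Site D}: total = 961.6
  {Site D, Site C}: total = 967.8
  {Site C, Site B}: total = 1145.6
  {Site E, Site C}: total = 1168.1
  {Site E, Site B}: total = 1180.4
Best pair: {Site A, Site B} with total 729.4.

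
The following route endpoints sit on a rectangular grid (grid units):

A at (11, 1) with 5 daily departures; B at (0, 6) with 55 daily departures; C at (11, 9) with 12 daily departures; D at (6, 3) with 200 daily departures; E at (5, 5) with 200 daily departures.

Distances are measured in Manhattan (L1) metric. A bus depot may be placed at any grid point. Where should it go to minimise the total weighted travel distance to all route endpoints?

(5, 5)

Manhattan distance separates: Σwᵢ(|x−xᵢ|+|y−yᵢ|) = Σwᵢ|x−xᵢ| + Σwᵢ|y−yᵢ|, so x and y are optimised independently as 1-D weighted medians.
Total weight W = 472; half = 236.
x-coordinate, sorted with cumulative weight:
  x=0 (B, w=55) cum 55
  x=5 (E, w=200) cum 255  ← median
  x=6 (D, w=200) cum 455
  x=11 (A, w=5) cum 460
  x=11 (C, w=12) cum 472
⇒ x* = 5
y-coordinate, sorted with cumulative weight:
  y=1 (A, w=5) cum 5
  y=3 (D, w=200) cum 205
  y=5 (E, w=200) cum 405  ← median
  y=6 (B, w=55) cum 460
  y=9 (C, w=12) cum 472
⇒ y* = 5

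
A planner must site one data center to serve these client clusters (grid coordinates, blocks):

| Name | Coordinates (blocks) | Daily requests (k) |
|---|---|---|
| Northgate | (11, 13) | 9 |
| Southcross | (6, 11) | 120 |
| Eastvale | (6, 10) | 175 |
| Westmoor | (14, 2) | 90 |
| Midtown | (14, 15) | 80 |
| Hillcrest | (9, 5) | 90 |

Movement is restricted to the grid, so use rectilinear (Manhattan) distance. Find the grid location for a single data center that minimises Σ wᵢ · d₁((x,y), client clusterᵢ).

(6, 10)

Manhattan distance separates: Σwᵢ(|x−xᵢ|+|y−yᵢ|) = Σwᵢ|x−xᵢ| + Σwᵢ|y−yᵢ|, so x and y are optimised independently as 1-D weighted medians.
Total weight W = 564; half = 282.
x-coordinate, sorted with cumulative weight:
  x=6 (Southcross, w=120) cum 120
  x=6 (Eastvale, w=175) cum 295  ← median
  x=9 (Hillcrest, w=90) cum 385
  x=11 (Northgate, w=9) cum 394
  x=14 (Westmoor, w=90) cum 484
  x=14 (Midtown, w=80) cum 564
⇒ x* = 6
y-coordinate, sorted with cumulative weight:
  y=2 (Westmoor, w=90) cum 90
  y=5 (Hillcrest, w=90) cum 180
  y=10 (Eastvale, w=175) cum 355  ← median
  y=11 (Southcross, w=120) cum 475
  y=13 (Northgate, w=9) cum 484
  y=15 (Midtown, w=80) cum 564
⇒ y* = 10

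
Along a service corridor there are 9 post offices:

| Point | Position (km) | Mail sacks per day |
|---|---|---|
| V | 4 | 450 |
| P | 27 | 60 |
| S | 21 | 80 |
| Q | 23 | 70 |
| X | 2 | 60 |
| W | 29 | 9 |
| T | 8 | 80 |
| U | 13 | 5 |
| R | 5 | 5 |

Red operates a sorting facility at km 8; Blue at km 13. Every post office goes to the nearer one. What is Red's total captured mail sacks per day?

595

The indifferent point is the midpoint (8+13)/2 = 10.5; post offices left of it (closer to Red at 8) go to Red, those right go to Blue.
  X at 2 (w=60) → Red
  V at 4 (w=450) → Red
  R at 5 (w=5) → Red
  T at 8 (w=80) → Red
  U at 13 (w=5) → Blue
  S at 21 (w=80) → Blue
  Q at 23 (w=70) → Blue
  P at 27 (w=60) → Blue
  W at 29 (w=9) → Blue
Red captures 595; Blue captures 224.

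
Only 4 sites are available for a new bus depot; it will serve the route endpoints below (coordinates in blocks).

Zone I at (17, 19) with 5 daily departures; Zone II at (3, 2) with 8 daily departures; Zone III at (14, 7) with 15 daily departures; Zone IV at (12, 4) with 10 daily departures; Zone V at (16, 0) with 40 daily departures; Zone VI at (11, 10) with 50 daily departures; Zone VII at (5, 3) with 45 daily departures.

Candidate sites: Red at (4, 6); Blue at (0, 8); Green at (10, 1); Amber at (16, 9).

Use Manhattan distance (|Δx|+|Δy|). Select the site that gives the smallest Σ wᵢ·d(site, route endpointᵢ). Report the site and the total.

Total weighted distance at each candidate:
  Red (4, 6): total = 1885
  Blue (0, 8): total = 2657
  Green (10, 1): total = 1484
  Amber (16, 9): total = 1790
Minimum is at Green with total 1484 blocks.

Green, total 1484 blocks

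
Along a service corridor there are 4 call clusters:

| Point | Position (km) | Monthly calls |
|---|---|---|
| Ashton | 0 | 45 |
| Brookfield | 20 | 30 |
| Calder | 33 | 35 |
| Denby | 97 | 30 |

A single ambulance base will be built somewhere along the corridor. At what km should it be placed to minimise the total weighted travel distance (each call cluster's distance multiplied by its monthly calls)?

x = 20

For a sum of weighted absolute distances on a line, the optimum is the weighted median (not the mean). Total weight W = 140; half-weight = 70.
Sort by position and accumulate weight:
  km 0 (Ashton, w=45) → cum 45
  km 20 (Brookfield, w=30) → cum 75  ≥ 70 → median here
  km 33 (Calder, w=35) → cum 110
  km 97 (Denby, w=30) → cum 140
Optimal location: km 20.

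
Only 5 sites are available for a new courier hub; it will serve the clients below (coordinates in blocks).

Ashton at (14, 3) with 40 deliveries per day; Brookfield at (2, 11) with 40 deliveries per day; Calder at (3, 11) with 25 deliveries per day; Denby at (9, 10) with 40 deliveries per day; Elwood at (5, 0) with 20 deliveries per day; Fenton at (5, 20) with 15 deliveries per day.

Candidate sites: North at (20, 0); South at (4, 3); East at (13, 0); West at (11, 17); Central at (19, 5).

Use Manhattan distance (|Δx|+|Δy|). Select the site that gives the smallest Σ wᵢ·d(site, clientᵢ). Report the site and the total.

South, total 1855 blocks

Total weighted distance at each candidate:
  North (20, 0): total = 3885
  South (4, 3): total = 1855
  East (13, 0): total = 2705
  West (11, 17): total = 2585
  Central (19, 5): total = 3165
Minimum is at South with total 1855 blocks.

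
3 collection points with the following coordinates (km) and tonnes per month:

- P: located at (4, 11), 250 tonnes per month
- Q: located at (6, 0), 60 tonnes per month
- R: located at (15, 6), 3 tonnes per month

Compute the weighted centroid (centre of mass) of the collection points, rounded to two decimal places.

(4.49, 8.84)

The minimiser of Σwᵢ‖p−pᵢ‖² is the weighted centroid p* = (Σwᵢpᵢ)/(Σwᵢ).
Σwᵢ = 313.
Σwᵢxᵢ = 250·4 + 60·6 + 3·15 = 1405.
Σwᵢyᵢ = 250·11 + 60·0 + 3·6 = 2768.
x* = 1405/313 = 4.49, y* = 2768/313 = 8.84.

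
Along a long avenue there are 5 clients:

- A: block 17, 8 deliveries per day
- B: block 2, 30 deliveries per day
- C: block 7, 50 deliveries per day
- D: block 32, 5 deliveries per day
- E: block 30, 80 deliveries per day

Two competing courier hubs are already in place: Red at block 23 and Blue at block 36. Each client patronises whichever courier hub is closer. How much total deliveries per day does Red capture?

88

The indifferent point is the midpoint (23+36)/2 = 29.5; clients left of it (closer to Red at 23) go to Red, those right go to Blue.
  B at 2 (w=30) → Red
  C at 7 (w=50) → Red
  A at 17 (w=8) → Red
  E at 30 (w=80) → Blue
  D at 32 (w=5) → Blue
Red captures 88; Blue captures 85.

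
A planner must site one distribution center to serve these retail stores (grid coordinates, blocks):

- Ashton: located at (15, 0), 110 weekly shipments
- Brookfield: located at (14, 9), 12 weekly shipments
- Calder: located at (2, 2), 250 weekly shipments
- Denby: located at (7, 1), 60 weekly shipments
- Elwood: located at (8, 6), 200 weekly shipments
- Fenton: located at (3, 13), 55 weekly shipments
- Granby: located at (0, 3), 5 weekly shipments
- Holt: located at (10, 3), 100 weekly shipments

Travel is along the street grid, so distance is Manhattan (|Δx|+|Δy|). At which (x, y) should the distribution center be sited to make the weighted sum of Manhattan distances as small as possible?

Manhattan distance separates: Σwᵢ(|x−xᵢ|+|y−yᵢ|) = Σwᵢ|x−xᵢ| + Σwᵢ|y−yᵢ|, so x and y are optimised independently as 1-D weighted medians.
Total weight W = 792; half = 396.
x-coordinate, sorted with cumulative weight:
  x=0 (Granby, w=5) cum 5
  x=2 (Calder, w=250) cum 255
  x=3 (Fenton, w=55) cum 310
  x=7 (Denby, w=60) cum 370
  x=8 (Elwood, w=200) cum 570  ← median
  x=10 (Holt, w=100) cum 670
  x=14 (Brookfield, w=12) cum 682
  x=15 (Ashton, w=110) cum 792
⇒ x* = 8
y-coordinate, sorted with cumulative weight:
  y=0 (Ashton, w=110) cum 110
  y=1 (Denby, w=60) cum 170
  y=2 (Calder, w=250) cum 420  ← median
  y=3 (Granby, w=5) cum 425
  y=3 (Holt, w=100) cum 525
  y=6 (Elwood, w=200) cum 725
  y=9 (Brookfield, w=12) cum 737
  y=13 (Fenton, w=55) cum 792
⇒ y* = 2

(8, 2)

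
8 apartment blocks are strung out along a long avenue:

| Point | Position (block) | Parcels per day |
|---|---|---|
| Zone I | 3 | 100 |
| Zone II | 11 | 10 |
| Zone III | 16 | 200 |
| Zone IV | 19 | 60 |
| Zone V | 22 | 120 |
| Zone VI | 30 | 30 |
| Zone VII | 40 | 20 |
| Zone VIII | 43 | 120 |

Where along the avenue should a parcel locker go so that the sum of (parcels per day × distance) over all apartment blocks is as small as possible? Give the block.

x = 19

For a sum of weighted absolute distances on a line, the optimum is the weighted median (not the mean). Total weight W = 660; half-weight = 330.
Sort by position and accumulate weight:
  block 3 (Zone I, w=100) → cum 100
  block 11 (Zone II, w=10) → cum 110
  block 16 (Zone III, w=200) → cum 310
  block 19 (Zone IV, w=60) → cum 370  ≥ 330 → median here
  block 22 (Zone V, w=120) → cum 490
  block 30 (Zone VI, w=30) → cum 520
  block 40 (Zone VII, w=20) → cum 540
  block 43 (Zone VIII, w=120) → cum 660
Optimal location: block 19.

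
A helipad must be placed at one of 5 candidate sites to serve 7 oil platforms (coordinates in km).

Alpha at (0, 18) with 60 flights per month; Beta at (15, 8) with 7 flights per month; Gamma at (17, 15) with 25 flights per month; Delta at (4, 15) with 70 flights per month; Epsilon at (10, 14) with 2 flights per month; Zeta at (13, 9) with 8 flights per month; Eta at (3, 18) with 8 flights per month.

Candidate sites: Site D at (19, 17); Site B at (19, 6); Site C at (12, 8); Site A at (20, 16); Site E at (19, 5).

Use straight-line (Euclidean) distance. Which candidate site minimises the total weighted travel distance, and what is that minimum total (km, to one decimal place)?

Total weighted distance at each candidate:
  Site D (19, 17): total = 2567.7
  Site B (19, 6): total = 3072.4
  Site C (12, 8): total = 2049.0
  Site A (20, 16): total = 2709.8
  Site E (19, 5): total = 3181.3
Minimum is at Site C with total 2049.0 km.

Site C, total 2049.0 km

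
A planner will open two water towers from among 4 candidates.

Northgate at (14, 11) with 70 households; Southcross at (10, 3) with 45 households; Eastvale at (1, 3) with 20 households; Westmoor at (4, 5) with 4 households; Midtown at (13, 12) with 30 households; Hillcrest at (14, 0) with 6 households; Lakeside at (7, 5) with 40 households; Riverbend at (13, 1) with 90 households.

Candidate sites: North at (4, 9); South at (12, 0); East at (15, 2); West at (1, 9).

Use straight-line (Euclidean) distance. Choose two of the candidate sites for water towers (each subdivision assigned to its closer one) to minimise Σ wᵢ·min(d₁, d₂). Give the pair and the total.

{North, South}, total 1650.2

Evaluate every pair (each demand assigned to the nearer of the two):
  {North, South}: total = 1650.2
  {North, East}: total = 1712.8
  {South, East}: total = 1790.0
  {East, West}: total = 1812.4
  {South, West}: total = 1868.2
  {North, West}: total = 2880.8
Best pair: {North, South} with total 1650.2.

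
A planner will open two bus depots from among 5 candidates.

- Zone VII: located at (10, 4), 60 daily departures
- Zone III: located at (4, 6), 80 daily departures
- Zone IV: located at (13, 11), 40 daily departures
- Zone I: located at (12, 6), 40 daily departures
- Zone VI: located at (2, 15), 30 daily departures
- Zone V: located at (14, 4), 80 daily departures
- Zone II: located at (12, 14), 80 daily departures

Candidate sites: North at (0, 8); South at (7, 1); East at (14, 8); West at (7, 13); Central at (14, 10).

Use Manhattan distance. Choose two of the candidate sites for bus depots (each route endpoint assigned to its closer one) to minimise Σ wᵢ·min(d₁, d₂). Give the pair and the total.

{North, East}, total 2510

Evaluate every pair (each demand assigned to the nearer of the two):
  {North, East}: total = 2510
  {East, West}: total = 2610
  {North, Central}: total = 2630
  {South, Central}: total = 2790
  {South, East}: total = 2850
  {West, Central}: total = 2890
  {East, Central}: total = 2990
  {South, West}: total = 3210
  {North, West}: total = 3970
  {North, South}: total = 4390
Best pair: {North, East} with total 2510.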